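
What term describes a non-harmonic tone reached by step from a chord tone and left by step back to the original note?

Approach: by step. Departure: by step in the opposite direction, back to the starting pitch.
Stepwise on both sides but reversing to return to the same chord tone — a neighbor tone. (Had it continued onward in the same direction it would be a passing tone instead.)

Neighbor tone.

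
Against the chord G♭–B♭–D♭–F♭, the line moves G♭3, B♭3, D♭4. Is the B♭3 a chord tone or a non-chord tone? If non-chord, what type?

Chord tone (the third of Gb dominant seventh chord).

Gb dominant seventh chord contains G♭, B♭, D♭, F♭; B♭ is the third, so it is a chord tone.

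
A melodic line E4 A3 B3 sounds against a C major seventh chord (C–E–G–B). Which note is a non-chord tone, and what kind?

The harmony at that moment is C major seventh chord (C, E, G, B); A3 is not a chord tone.
It is approached by leap down from E4 and left by step up to B3.
Leap in, step out — an appoggiatura.

A3 is an appoggiatura.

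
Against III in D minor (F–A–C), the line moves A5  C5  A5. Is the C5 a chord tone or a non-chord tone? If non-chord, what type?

F major triad contains F, A, C; C is the fifth, so it is a chord tone.

Chord tone (the fifth of F major triad).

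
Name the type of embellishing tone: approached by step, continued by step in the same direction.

Passing tone.

Approach: by step. Departure: by step, continuing in the same direction.
Stepwise on both sides with no change of direction means the note fills in the space between two different chord tones — a passing tone. (Had it turned back to its starting note it would be a neighbor tone instead.)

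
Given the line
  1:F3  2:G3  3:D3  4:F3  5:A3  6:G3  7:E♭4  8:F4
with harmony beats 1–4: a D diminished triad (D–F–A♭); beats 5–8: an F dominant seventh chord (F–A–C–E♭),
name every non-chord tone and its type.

The harmony at that moment is D diminished triad (D, F, A♭); G3 is not a chord tone.
It is approached by step up from F3 and left by leap down to D3.
Step in, leap out — an escape tone.
The harmony at that moment is F dominant seventh chord (F, A, C, E♭); G3 is not a chord tone.
It is approached by step down from A3 and left by leap up to E♭4.
Step in, leap out — an escape tone.

G3 (beat 2) — escape tone; G3 (beat 6) — escape tone.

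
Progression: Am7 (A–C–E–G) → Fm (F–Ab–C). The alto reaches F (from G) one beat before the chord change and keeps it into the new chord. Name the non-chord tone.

F is an anticipation.

The harmony at that moment is A minor seventh chord (A, C, E, G); F is not a chord tone.
It is approached by step down from G and then sustained as the same pitch into the next harmony.
Arriving early and becoming a chord tone when the harmony changes — an anticipation.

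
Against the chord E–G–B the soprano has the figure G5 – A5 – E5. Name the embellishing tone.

The harmony at that moment is E minor triad (E, G, B); A5 is not a chord tone.
It is approached by step up from G5 and left by leap down to E5.
Step in, leap out — an escape tone.

A5 is an escape tone.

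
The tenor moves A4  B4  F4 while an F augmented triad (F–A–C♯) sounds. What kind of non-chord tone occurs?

The harmony at that moment is F augmented triad (F, A, C♯); B4 is not a chord tone.
It is approached by step up from A4 and left by leap down to F4.
Step in, leap out — an escape tone.

B4 is an escape tone.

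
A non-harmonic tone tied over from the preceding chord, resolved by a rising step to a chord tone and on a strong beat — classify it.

Retardation.

Approach: by preparation — the pitch is first a chord tone, then held (tied or repeated) while the harmony changes under it. Departure: up by step. Metric position: strong.
A prepared dissonance that resolves upward by step — a retardation. (The same figure resolving downward would be a suspension.)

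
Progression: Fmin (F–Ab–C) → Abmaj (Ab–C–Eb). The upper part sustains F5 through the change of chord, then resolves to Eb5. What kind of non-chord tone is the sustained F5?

The harmony at that moment is Ab major triad (Ab, C, Eb); F5 is not a chord tone.
It is held over (the same pitch as the preceding F5) and left by step down to Eb5.
Held over from the previous chord and resolving down by step — a suspension.

F5 is a suspension.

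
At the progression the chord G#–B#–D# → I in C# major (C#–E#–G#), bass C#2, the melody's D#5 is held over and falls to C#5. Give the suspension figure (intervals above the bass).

At the second chord the bass is C#2. The suspended D#5 lies a ninth above the bass; after resolving down by step to C#5, the interval above the bass becomes an octave.
Suspension figures are named by those two intervals: 9–8.

9–8 suspension.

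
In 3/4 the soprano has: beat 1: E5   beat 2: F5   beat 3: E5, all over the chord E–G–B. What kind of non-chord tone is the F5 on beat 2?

The harmony at that moment is E minor triad (E, G, B); F5 is not a chord tone.
It is approached by step up from E5 and left by step down to E5.
Step away and step back to the same note — a neighbor tone (upper neighbor).

Upper neighbor tone.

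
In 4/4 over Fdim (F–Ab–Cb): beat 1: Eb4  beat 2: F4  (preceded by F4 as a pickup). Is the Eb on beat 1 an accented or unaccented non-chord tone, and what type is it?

The harmony at that moment is F diminished triad (F, Ab, Cb); Eb4 is not a chord tone.
It is approached by step down from F4 and left by step up to F4.
Step away and step back to the same note — a neighbor tone (lower neighbor).
It falls on the downbeat, so it is accented.

Accented neighbor tone.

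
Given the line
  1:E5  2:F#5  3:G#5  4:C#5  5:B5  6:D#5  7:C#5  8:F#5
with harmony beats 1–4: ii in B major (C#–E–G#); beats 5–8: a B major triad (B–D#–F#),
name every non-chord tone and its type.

The harmony at that moment is C# minor triad (C#, E, G#); F#5 is not a chord tone.
It is approached by step up from E5 and left by step up to G#5.
Step in, step out in the same direction — a passing tone.
The harmony at that moment is B major triad (B, D#, F#); C#5 is not a chord tone.
It is approached by step down from D#5 and left by leap up to F#5.
Step in, leap out — an escape tone.

F#5 (beat 2) — passing tone; C#5 (beat 7) — escape tone.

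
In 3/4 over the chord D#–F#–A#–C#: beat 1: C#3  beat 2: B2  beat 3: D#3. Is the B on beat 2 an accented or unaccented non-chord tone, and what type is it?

Unaccented escape tone.

The harmony at that moment is D# minor seventh chord (D#, F#, A#, C#); B2 is not a chord tone.
It is approached by step down from C#3 and left by leap up to D#3.
Step in, leap out — an escape tone.
It falls on a weak beat, so it is unaccented.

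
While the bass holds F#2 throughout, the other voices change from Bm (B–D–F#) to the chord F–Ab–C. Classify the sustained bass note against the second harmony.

The harmony at that moment is F minor triad (F, Ab, C); F#2 is not a chord tone.
It is held over (the same pitch as the preceding F#2) and then sustained as the same pitch into the next harmony.
Sustained through a change of harmony — a pedal tone.

Pedal tone (pedal point).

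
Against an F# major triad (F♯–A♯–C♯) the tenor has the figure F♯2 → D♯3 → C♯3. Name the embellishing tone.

D♯3 is an appoggiatura.

The harmony at that moment is F♯ major triad (F♯, A♯, C♯); D♯3 is not a chord tone.
It is approached by leap up from F♯2 and left by step down to C♯3.
Leap in, step out — an appoggiatura.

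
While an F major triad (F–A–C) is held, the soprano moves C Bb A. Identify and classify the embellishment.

Bb is a passing tone.

The harmony at that moment is F major triad (F, A, C); Bb is not a chord tone.
It is approached by step down from C and left by step down to A.
Step in, step out in the same direction — a passing tone.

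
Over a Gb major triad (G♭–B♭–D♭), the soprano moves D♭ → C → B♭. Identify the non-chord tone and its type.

The harmony at that moment is G♭ major triad (G♭, B♭, D♭); C is not a chord tone.
It is approached by step down from D♭ and left by step down to B♭.
Step in, step out in the same direction — a passing tone.

C is a passing tone.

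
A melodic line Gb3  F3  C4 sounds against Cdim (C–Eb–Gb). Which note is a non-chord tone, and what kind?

The harmony at that moment is C diminished triad (C, Eb, Gb); F3 is not a chord tone.
It is approached by step down from Gb3 and left by leap up to C4.
Step in, leap out — an escape tone.

F3 is an escape tone.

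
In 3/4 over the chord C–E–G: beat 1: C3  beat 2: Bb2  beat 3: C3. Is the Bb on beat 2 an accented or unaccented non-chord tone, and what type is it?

The harmony at that moment is C major triad (C, E, G); Bb2 is not a chord tone.
It is approached by step down from C3 and left by step up to C3.
Step away and step back to the same note — a neighbor tone (lower neighbor).
It falls on a weak beat, so it is unaccented.

Unaccented neighbor tone.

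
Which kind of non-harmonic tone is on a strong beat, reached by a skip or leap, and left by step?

Appoggiatura.

Approach: by leap. Departure: by step. Metric position: strong.
Leap in, step out, in a metrically strong position — an appoggiatura. (It is the mirror image of the escape tone, which steps in and leaps out from a weak position.)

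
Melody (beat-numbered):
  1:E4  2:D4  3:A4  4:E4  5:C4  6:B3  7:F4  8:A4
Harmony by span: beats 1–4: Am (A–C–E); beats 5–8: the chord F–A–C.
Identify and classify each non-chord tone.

D4 (beat 2) — escape tone; B3 (beat 6) — escape tone.

The harmony at that moment is A minor triad (A, C, E); D4 is not a chord tone.
It is approached by step down from E4 and left by leap up to A4.
Step in, leap out — an escape tone.
The harmony at that moment is F major triad (F, A, C); B3 is not a chord tone.
It is approached by step down from C4 and left by leap up to F4.
Step in, leap out — an escape tone.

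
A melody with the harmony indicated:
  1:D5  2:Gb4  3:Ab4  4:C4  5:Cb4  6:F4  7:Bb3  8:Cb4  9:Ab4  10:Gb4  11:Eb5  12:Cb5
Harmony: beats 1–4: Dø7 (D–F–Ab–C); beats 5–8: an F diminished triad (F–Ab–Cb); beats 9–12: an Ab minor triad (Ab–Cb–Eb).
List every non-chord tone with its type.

The harmony at that moment is D half-diminished seventh chord (D, F, Ab, C); Gb4 is not a chord tone.
It is approached by leap down from D5 and left by step up to Ab4.
Leap in, step out — an appoggiatura.
The harmony at that moment is F diminished triad (F, Ab, Cb); Bb3 is not a chord tone.
It is approached by leap down from F4 and left by step up to Cb4.
Leap in, step out — an appoggiatura.
The harmony at that moment is Ab minor triad (Ab, Cb, Eb); Gb4 is not a chord tone.
It is approached by step down from Ab4 and left by leap up to Eb5.
Step in, leap out — an escape tone.

Gb4 (beat 2) — appoggiatura; Bb3 (beat 7) — appoggiatura; Gb4 (beat 10) — escape tone.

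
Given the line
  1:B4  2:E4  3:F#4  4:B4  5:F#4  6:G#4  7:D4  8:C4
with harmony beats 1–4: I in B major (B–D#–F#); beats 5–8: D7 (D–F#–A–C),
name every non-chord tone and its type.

E4 (beat 2) — appoggiatura; G#4 (beat 6) — escape tone.

The harmony at that moment is B major triad (B, D#, F#); E4 is not a chord tone.
It is approached by leap down from B4 and left by step up to F#4.
Leap in, step out — an appoggiatura.
The harmony at that moment is D dominant seventh chord (D, F#, A, C); G#4 is not a chord tone.
It is approached by step up from F#4 and left by leap down to D4.
Step in, leap out — an escape tone.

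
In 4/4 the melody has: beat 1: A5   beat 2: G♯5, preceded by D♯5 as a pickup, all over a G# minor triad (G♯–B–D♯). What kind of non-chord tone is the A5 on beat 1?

Appoggiatura.

The harmony at that moment is G♯ minor triad (G♯, B, D♯); A5 is not a chord tone.
It is approached by leap up from D♯5 and left by step down to G♯5.
Leap in, step out, metrically accented — an appoggiatura.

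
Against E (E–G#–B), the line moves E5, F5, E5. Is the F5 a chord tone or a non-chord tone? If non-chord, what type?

Non-chord tone — a neighbor tone.

The harmony at that moment is E major triad (E, G#, B); F5 is not a chord tone.
It is approached by step up from E5 and left by step down to E5.
Step away and step back to the same note — a neighbor tone (upper neighbor).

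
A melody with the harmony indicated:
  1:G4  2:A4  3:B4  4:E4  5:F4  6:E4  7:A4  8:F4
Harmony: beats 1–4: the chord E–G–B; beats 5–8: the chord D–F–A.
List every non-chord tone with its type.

A4 (beat 2) — passing tone; E4 (beat 6) — escape tone.

The harmony at that moment is E minor triad (E, G, B); A4 is not a chord tone.
It is approached by step up from G4 and left by step up to B4.
Step in, step out in the same direction — a passing tone.
The harmony at that moment is D minor triad (D, F, A); E4 is not a chord tone.
It is approached by step down from F4 and left by leap up to A4.
Step in, leap out — an escape tone.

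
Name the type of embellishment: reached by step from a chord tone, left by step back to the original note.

Approach: by step. Departure: by step in the opposite direction, back to the starting pitch.
Stepwise on both sides but reversing to return to the same chord tone — a neighbor tone. (Had it continued onward in the same direction it would be a passing tone instead.)

Neighbor tone.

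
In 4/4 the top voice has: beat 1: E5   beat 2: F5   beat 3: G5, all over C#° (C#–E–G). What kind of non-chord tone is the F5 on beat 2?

The harmony at that moment is C# diminished triad (C#, E, G); F5 is not a chord tone.
It is approached by step up from E5 and left by step up to G5.
Step in, step out in the same direction — a passing tone.

Passing tone.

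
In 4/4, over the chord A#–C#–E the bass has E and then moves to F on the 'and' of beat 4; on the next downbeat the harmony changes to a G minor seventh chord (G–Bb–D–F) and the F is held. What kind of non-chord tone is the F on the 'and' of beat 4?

Anticipation.

The harmony at that moment is A# diminished triad (A#, C#, E); F is not a chord tone.
It is approached by step up from E and then sustained as the same pitch into the next harmony.
Arriving early and becoming a chord tone when the harmony changes — an anticipation.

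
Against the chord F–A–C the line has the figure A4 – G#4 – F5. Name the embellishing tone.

G#4 is an escape tone.

The harmony at that moment is F major triad (F, A, C); G#4 is not a chord tone.
It is approached by step down from A4 and left by leap up to F5.
Step in, leap out — an escape tone.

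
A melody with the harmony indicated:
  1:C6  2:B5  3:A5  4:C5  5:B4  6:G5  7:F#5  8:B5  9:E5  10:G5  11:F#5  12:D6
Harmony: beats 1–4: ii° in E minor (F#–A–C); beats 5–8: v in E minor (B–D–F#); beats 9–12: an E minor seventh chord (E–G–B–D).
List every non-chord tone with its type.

The harmony at that moment is F# diminished triad (F#, A, C); B5 is not a chord tone.
It is approached by step down from C6 and left by step down to A5.
Step in, step out in the same direction — a passing tone.
The harmony at that moment is B minor triad (B, D, F#); G5 is not a chord tone.
It is approached by leap up from B4 and left by step down to F#5.
Leap in, step out — an appoggiatura.
The harmony at that moment is E minor seventh chord (E, G, B, D); F#5 is not a chord tone.
It is approached by step down from G5 and left by leap up to D6.
Step in, leap out — an escape tone.

B5 (beat 2) — passing tone; G5 (beat 6) — appoggiatura; F#5 (beat 11) — escape tone.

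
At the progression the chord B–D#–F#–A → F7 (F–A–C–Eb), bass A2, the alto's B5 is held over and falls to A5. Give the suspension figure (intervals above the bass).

9–8 suspension.

At the second chord the bass is A2. The suspended B5 lies a ninth above the bass; after resolving down by step to A5, the interval above the bass becomes an octave.
Suspension figures are named by those two intervals: 9–8.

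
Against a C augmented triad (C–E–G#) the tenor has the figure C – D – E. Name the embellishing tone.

D is a passing tone.

The harmony at that moment is C augmented triad (C, E, G#); D is not a chord tone.
It is approached by step up from C and left by step up to E.
Step in, step out in the same direction — a passing tone.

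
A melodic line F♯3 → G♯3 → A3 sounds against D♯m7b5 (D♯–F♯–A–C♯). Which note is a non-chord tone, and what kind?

G♯3 is a passing tone.

The harmony at that moment is D♯ half-diminished seventh chord (D♯, F♯, A, C♯); G♯3 is not a chord tone.
It is approached by step up from F♯3 and left by step up to A3.
Step in, step out in the same direction — a passing tone.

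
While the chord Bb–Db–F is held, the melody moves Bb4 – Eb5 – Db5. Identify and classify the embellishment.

Eb5 is an appoggiatura.

The harmony at that moment is Bb minor triad (Bb, Db, F); Eb5 is not a chord tone.
It is approached by leap up from Bb4 and left by step down to Db5.
Leap in, step out — an appoggiatura.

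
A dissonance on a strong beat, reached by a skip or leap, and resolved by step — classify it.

Appoggiatura.

Approach: by leap. Departure: by step. Metric position: strong.
Leap in, step out, in a metrically strong position — an appoggiatura. (It is the mirror image of the escape tone, which steps in and leaps out from a weak position.)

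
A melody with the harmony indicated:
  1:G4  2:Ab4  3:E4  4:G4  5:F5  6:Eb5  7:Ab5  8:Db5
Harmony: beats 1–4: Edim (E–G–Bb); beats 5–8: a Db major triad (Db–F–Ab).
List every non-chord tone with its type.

Ab4 (beat 2) — escape tone; Eb5 (beat 6) — escape tone.

The harmony at that moment is E diminished triad (E, G, Bb); Ab4 is not a chord tone.
It is approached by step up from G4 and left by leap down to E4.
Step in, leap out — an escape tone.
The harmony at that moment is Db major triad (Db, F, Ab); Eb5 is not a chord tone.
It is approached by step down from F5 and left by leap up to Ab5.
Step in, leap out — an escape tone.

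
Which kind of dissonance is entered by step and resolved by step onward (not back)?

Passing tone.

Approach: by step. Departure: by step, continuing in the same direction.
Stepwise on both sides with no change of direction means the note fills in the space between two different chord tones — a passing tone. (Had it turned back to its starting note it would be a neighbor tone instead.)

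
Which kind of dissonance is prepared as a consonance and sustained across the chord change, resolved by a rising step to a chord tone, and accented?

Approach: by preparation — the pitch is first a chord tone, then held (tied or repeated) while the harmony changes under it. Departure: up by step. Metric position: strong.
A prepared dissonance that resolves upward by step — a retardation. (The same figure resolving downward would be a suspension.)

Retardation.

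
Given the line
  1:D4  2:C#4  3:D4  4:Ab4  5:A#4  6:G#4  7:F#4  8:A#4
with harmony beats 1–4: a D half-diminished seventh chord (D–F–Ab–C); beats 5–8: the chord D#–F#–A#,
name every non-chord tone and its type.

The harmony at that moment is D half-diminished seventh chord (D, F, Ab, C); C#4 is not a chord tone.
It is approached by step down from D4 and left by step up to D4.
Step away and step back to the same note — a neighbor tone (lower neighbor).
The harmony at that moment is D# minor triad (D#, F#, A#); G#4 is not a chord tone.
It is approached by step down from A#4 and left by step down to F#4.
Step in, step out in the same direction — a passing tone.

C#4 (beat 2) — neighbor tone; G#4 (beat 6) — passing tone.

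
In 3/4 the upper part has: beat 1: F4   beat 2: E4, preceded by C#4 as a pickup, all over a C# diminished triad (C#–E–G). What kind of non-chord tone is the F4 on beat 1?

The harmony at that moment is C# diminished triad (C#, E, G); F4 is not a chord tone.
It is approached by leap up from C#4 and left by step down to E4.
Leap in, step out, metrically accented — an appoggiatura.

Appoggiatura.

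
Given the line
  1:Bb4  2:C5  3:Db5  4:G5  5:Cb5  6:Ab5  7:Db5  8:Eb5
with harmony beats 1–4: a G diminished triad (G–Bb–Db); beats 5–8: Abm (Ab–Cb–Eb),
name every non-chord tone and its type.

C5 (beat 2) — passing tone; Db5 (beat 7) — appoggiatura.

The harmony at that moment is G diminished triad (G, Bb, Db); C5 is not a chord tone.
It is approached by step up from Bb4 and left by step up to Db5.
Step in, step out in the same direction — a passing tone.
The harmony at that moment is Ab minor triad (Ab, Cb, Eb); Db5 is not a chord tone.
It is approached by leap down from Ab5 and left by step up to Eb5.
Leap in, step out — an appoggiatura.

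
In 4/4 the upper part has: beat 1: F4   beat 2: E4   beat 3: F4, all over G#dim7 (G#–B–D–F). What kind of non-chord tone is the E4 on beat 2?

Lower neighbor tone.

The harmony at that moment is G# diminished seventh chord (G#, B, D, F); E4 is not a chord tone.
It is approached by step down from F4 and left by step up to F4.
Step away and step back to the same note — a neighbor tone (lower neighbor).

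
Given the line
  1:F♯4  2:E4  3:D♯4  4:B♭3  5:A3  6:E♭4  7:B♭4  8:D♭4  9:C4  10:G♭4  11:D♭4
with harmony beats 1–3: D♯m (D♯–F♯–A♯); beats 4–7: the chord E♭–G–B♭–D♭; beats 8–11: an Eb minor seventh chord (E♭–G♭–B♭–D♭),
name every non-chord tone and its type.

E4 (beat 2) — passing tone; A3 (beat 5) — escape tone; C4 (beat 9) — escape tone.

The harmony at that moment is D♯ minor triad (D♯, F♯, A♯); E4 is not a chord tone.
It is approached by step down from F♯4 and left by step down to D♯4.
Step in, step out in the same direction — a passing tone.
The harmony at that moment is E♭ dominant seventh chord (E♭, G, B♭, D♭); A3 is not a chord tone.
It is approached by step down from B♭3 and left by leap up to E♭4.
Step in, leap out — an escape tone.
The harmony at that moment is E♭ minor seventh chord (E♭, G♭, B♭, D♭); C4 is not a chord tone.
It is approached by step down from D♭4 and left by leap up to G♭4.
Step in, leap out — an escape tone.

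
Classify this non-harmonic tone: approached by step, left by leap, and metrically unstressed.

Approach: by step. Departure: by leap. Metric position: weak.
Step in, leap out, from a weak position — an escape tone (échappée). (It is the mirror image of the appoggiatura, which leaps in and steps out on a strong beat.)

Escape tone.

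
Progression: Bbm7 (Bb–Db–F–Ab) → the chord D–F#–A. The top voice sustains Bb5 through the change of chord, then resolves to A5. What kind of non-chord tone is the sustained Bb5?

The harmony at that moment is D major triad (D, F#, A); Bb5 is not a chord tone.
It is held over (the same pitch as the preceding Bb5) and left by step down to A5.
Held over from the previous chord and resolving down by step — a suspension.

Bb5 is a suspension.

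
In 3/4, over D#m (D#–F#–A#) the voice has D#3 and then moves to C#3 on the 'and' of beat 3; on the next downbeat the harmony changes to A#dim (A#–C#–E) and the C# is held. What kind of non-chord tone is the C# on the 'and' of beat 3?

The harmony at that moment is D# minor triad (D#, F#, A#); C#3 is not a chord tone.
It is approached by step down from D#3 and then sustained as the same pitch into the next harmony.
Arriving early and becoming a chord tone when the harmony changes — an anticipation.

Anticipation.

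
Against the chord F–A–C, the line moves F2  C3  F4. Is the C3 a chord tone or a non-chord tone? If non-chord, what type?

Chord tone (the fifth of F major triad).

F major triad contains F, A, C; C is the fifth, so it is a chord tone.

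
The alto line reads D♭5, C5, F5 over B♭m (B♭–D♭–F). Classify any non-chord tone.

C5 is an escape tone.

The harmony at that moment is B♭ minor triad (B♭, D♭, F); C5 is not a chord tone.
It is approached by step down from D♭5 and left by leap up to F5.
Step in, leap out — an escape tone.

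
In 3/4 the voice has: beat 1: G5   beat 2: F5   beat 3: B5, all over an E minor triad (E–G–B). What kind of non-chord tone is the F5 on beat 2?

Escape tone.

The harmony at that moment is E minor triad (E, G, B); F5 is not a chord tone.
It is approached by step down from G5 and left by leap up to B5.
Step in, leap out, on a weak beat — an escape tone.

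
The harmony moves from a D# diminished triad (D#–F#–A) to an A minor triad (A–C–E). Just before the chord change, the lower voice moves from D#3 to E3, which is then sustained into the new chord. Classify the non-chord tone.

E3 is an anticipation.

The harmony at that moment is D# diminished triad (D#, F#, A); E3 is not a chord tone.
It is approached by step up from D#3 and then sustained as the same pitch into the next harmony.
Arriving early and becoming a chord tone when the harmony changes — an anticipation.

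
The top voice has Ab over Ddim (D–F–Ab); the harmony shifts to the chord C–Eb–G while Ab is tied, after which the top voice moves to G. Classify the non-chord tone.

Ab is a suspension.

The harmony at that moment is C minor triad (C, Eb, G); Ab is not a chord tone.
It is held over (the same pitch as the preceding Ab) and left by step down to G.
Held over from the previous chord and resolving down by step — a suspension.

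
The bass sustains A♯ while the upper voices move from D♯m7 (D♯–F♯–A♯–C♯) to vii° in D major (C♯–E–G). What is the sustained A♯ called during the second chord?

Pedal tone (pedal point).

The harmony at that moment is C♯ diminished triad (C♯, E, G); A♯ is not a chord tone.
It is held over (the same pitch as the preceding A♯) and then sustained as the same pitch into the next harmony.
Sustained through a change of harmony — a pedal tone.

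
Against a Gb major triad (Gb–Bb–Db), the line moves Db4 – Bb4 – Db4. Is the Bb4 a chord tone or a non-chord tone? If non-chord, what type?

Chord tone (the third of Gb major triad).

Gb major triad contains Gb, Bb, Db; Bb is the third, so it is a chord tone.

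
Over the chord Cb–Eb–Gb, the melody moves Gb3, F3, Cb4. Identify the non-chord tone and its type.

F3 is an escape tone.

The harmony at that moment is Cb major triad (Cb, Eb, Gb); F3 is not a chord tone.
It is approached by step down from Gb3 and left by leap up to Cb4.
Step in, leap out — an escape tone.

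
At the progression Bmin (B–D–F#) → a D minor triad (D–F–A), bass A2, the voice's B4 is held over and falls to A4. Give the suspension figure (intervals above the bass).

9–8 suspension.

At the second chord the bass is A2. The suspended B4 lies a ninth above the bass; after resolving down by step to A4, the interval above the bass becomes an octave.
Suspension figures are named by those two intervals: 9–8.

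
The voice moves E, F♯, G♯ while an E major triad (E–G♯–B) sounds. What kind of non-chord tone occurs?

F♯ is a passing tone.

The harmony at that moment is E major triad (E, G♯, B); F♯ is not a chord tone.
It is approached by step up from E and left by step up to G♯.
Step in, step out in the same direction — a passing tone.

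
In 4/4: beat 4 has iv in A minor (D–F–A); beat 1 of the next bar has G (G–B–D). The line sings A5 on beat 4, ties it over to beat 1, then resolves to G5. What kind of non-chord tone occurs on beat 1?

The harmony at that moment is G major triad (G, B, D); A5 is not a chord tone.
It is held over (the same pitch as the preceding A5) and left by step down to G5.
Held over from the previous chord and resolving down by step — a suspension.

Suspension.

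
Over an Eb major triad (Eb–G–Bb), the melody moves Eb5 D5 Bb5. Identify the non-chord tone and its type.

The harmony at that moment is Eb major triad (Eb, G, Bb); D5 is not a chord tone.
It is approached by step down from Eb5 and left by leap up to Bb5.
Step in, leap out — an escape tone.

D5 is an escape tone.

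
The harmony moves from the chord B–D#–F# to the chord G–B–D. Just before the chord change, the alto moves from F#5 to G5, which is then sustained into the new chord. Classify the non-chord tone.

The harmony at that moment is B major triad (B, D#, F#); G5 is not a chord tone.
It is approached by step up from F#5 and then sustained as the same pitch into the next harmony.
Arriving early and becoming a chord tone when the harmony changes — an anticipation.

G5 is an anticipation.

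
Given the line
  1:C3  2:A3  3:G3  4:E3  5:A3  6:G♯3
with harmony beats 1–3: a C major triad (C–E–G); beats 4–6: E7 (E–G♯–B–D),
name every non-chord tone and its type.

A3 (beat 2) — appoggiatura; A3 (beat 5) — appoggiatura.

The harmony at that moment is C major triad (C, E, G); A3 is not a chord tone.
It is approached by leap up from C3 and left by step down to G3.
Leap in, step out — an appoggiatura.
The harmony at that moment is E dominant seventh chord (E, G♯, B, D); A3 is not a chord tone.
It is approached by leap up from E3 and left by step down to G♯3.
Leap in, step out — an appoggiatura.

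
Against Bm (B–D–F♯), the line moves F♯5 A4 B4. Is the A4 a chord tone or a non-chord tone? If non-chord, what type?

Non-chord tone — an appoggiatura.

The harmony at that moment is B minor triad (B, D, F♯); A4 is not a chord tone.
It is approached by leap down from F♯5 and left by step up to B4.
Leap in, step out — an appoggiatura.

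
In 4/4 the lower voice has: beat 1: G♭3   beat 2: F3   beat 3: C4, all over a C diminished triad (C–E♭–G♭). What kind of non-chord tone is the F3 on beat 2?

Escape tone.

The harmony at that moment is C diminished triad (C, E♭, G♭); F3 is not a chord tone.
It is approached by step down from G♭3 and left by leap up to C4.
Step in, leap out, on a weak beat — an escape tone.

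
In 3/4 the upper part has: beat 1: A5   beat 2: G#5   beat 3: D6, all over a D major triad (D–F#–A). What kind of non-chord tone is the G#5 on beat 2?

The harmony at that moment is D major triad (D, F#, A); G#5 is not a chord tone.
It is approached by step down from A5 and left by leap up to D6.
Step in, leap out, on a weak beat — an escape tone.

Escape tone.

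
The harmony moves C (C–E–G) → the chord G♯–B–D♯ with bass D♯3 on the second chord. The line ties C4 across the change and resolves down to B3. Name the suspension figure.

7–6 suspension.

At the second chord the bass is D♯3. The suspended C4 lies a seventh above the bass; after resolving down by step to B3, the interval above the bass becomes a sixth.
Suspension figures are named by those two intervals: 7–6.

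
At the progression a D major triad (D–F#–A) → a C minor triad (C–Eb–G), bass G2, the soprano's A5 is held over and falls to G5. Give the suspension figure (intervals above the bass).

At the second chord the bass is G2. The suspended A5 lies a ninth above the bass; after resolving down by step to G5, the interval above the bass becomes an octave.
Suspension figures are named by those two intervals: 9–8.

9–8 suspension.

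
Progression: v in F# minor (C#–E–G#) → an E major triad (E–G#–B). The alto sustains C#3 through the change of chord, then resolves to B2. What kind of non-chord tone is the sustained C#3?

C#3 is a suspension.

The harmony at that moment is E major triad (E, G#, B); C#3 is not a chord tone.
It is held over (the same pitch as the preceding C#3) and left by step down to B2.
Held over from the previous chord and resolving down by step — a suspension.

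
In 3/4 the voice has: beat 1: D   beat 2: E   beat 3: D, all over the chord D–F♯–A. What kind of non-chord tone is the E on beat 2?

The harmony at that moment is D major triad (D, F♯, A); E is not a chord tone.
It is approached by step up from D and left by step down to D.
Step away and step back to the same note — a neighbor tone (upper neighbor).

Upper neighbor tone.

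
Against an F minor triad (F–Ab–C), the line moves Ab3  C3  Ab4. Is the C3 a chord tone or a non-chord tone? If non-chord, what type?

F minor triad contains F, Ab, C; C is the fifth, so it is a chord tone.

Chord tone (the fifth of F minor triad).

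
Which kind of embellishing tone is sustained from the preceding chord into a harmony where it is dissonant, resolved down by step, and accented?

Approach: by preparation — the pitch is first a chord tone, then held (tied or repeated) while the harmony changes under it. Departure: down by step. Metric position: strong.
A prepared dissonance that resolves downward by step — a suspension. (The same figure resolving upward would be a retardation.)

Suspension.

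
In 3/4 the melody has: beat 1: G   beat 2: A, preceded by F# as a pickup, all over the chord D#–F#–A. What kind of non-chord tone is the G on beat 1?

The harmony at that moment is D# diminished triad (D#, F#, A); G is not a chord tone.
It is approached by step up from F# and left by step up to A.
Step in, step out in the same direction — a passing tone.

Passing tone.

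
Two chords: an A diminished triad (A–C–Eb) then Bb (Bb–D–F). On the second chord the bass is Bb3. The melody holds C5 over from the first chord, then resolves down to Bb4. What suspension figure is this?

9–8 suspension.

At the second chord the bass is Bb3. The suspended C5 lies a ninth above the bass; after resolving down by step to Bb4, the interval above the bass becomes an octave.
Suspension figures are named by those two intervals: 9–8.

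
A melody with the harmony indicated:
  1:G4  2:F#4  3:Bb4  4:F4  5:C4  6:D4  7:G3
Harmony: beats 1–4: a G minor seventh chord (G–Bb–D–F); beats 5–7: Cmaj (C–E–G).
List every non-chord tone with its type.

F#4 (beat 2) — escape tone; D4 (beat 6) — escape tone.

The harmony at that moment is G minor seventh chord (G, Bb, D, F); F#4 is not a chord tone.
It is approached by step down from G4 and left by leap up to Bb4.
Step in, leap out — an escape tone.
The harmony at that moment is C major triad (C, E, G); D4 is not a chord tone.
It is approached by step up from C4 and left by leap down to G3.
Step in, leap out — an escape tone.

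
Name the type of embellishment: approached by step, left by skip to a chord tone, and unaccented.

Escape tone.

Approach: by step. Departure: by leap. Metric position: weak.
Step in, leap out, from a weak position — an escape tone (échappée). (It is the mirror image of the appoggiatura, which leaps in and steps out on a strong beat.)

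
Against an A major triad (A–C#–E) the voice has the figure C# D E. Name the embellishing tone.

D is a passing tone.

The harmony at that moment is A major triad (A, C#, E); D is not a chord tone.
It is approached by step up from C# and left by step up to E.
Step in, step out in the same direction — a passing tone.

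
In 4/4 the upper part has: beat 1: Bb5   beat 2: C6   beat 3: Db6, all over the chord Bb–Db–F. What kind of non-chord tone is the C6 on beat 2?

Passing tone.

The harmony at that moment is Bb minor triad (Bb, Db, F); C6 is not a chord tone.
It is approached by step up from Bb5 and left by step up to Db6.
Step in, step out in the same direction — a passing tone.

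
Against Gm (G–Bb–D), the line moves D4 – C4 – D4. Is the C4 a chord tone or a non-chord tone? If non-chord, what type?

Non-chord tone — a neighbor tone.

The harmony at that moment is G minor triad (G, Bb, D); C4 is not a chord tone.
It is approached by step down from D4 and left by step up to D4.
Step away and step back to the same note — a neighbor tone (lower neighbor).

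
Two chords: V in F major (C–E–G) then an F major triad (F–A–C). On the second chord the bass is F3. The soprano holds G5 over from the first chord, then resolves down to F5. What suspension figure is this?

9–8 suspension.

At the second chord the bass is F3. The suspended G5 lies a ninth above the bass; after resolving down by step to F5, the interval above the bass becomes an octave.
Suspension figures are named by those two intervals: 9–8.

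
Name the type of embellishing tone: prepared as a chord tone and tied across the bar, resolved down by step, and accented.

Approach: by preparation — the pitch is first a chord tone, then held (tied or repeated) while the harmony changes under it. Departure: down by step. Metric position: strong.
A prepared dissonance that resolves downward by step — a suspension. (The same figure resolving upward would be a retardation.)

Suspension.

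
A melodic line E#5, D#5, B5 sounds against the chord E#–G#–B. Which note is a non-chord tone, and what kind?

D#5 is an escape tone.

The harmony at that moment is E# diminished triad (E#, G#, B); D#5 is not a chord tone.
It is approached by step down from E#5 and left by leap up to B5.
Step in, leap out — an escape tone.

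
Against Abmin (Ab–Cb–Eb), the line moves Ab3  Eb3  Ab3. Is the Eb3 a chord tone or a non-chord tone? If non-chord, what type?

Chord tone (the fifth of Ab minor triad).

Ab minor triad contains Ab, Cb, Eb; Eb is the fifth, so it is a chord tone.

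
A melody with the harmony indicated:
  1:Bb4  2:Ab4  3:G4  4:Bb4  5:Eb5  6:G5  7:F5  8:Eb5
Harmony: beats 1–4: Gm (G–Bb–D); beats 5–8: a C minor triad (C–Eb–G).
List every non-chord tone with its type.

Ab4 (beat 2) — passing tone; F5 (beat 7) — passing tone.

The harmony at that moment is G minor triad (G, Bb, D); Ab4 is not a chord tone.
It is approached by step down from Bb4 and left by step down to G4.
Step in, step out in the same direction — a passing tone.
The harmony at that moment is C minor triad (C, Eb, G); F5 is not a chord tone.
It is approached by step down from G5 and left by step down to Eb5.
Step in, step out in the same direction — a passing tone.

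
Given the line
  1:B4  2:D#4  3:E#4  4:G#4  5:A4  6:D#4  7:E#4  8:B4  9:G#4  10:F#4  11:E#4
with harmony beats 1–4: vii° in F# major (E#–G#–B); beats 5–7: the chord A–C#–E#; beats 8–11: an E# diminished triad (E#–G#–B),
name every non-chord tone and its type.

D#4 (beat 2) — appoggiatura; D#4 (beat 6) — appoggiatura; F#4 (beat 10) — passing tone.

The harmony at that moment is E# diminished triad (E#, G#, B); D#4 is not a chord tone.
It is approached by leap down from B4 and left by step up to E#4.
Leap in, step out — an appoggiatura.
The harmony at that moment is A augmented triad (A, C#, E#); D#4 is not a chord tone.
It is approached by leap down from A4 and left by step up to E#4.
Leap in, step out — an appoggiatura.
The harmony at that moment is E# diminished triad (E#, G#, B); F#4 is not a chord tone.
It is approached by step down from G#4 and left by step down to E#4.
Step in, step out in the same direction — a passing tone.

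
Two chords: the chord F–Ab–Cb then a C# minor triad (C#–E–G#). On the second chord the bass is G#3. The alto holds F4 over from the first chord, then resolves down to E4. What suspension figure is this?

At the second chord the bass is G#3. The suspended F4 lies a seventh above the bass; after resolving down by step to E4, the interval above the bass becomes a sixth.
Suspension figures are named by those two intervals: 7–6.

7–6 suspension.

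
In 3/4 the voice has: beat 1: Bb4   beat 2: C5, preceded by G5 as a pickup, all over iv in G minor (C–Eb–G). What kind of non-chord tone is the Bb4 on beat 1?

Appoggiatura.

The harmony at that moment is C minor triad (C, Eb, G); Bb4 is not a chord tone.
It is approached by leap down from G5 and left by step up to C5.
Leap in, step out, metrically accented — an appoggiatura.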